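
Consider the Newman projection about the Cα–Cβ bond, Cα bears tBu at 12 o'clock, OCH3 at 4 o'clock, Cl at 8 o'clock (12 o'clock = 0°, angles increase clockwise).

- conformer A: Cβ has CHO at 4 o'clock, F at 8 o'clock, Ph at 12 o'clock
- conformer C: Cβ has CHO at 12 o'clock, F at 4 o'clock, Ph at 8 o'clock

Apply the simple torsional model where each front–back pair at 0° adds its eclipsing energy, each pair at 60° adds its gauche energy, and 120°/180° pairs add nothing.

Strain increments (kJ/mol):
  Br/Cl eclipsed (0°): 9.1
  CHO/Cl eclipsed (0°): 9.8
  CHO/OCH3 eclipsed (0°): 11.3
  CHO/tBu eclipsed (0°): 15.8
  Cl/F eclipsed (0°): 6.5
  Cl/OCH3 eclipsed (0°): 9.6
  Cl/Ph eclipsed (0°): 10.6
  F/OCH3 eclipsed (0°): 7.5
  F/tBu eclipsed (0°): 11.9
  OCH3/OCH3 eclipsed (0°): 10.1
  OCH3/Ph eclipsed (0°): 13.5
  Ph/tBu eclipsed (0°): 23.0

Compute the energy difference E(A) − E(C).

+6.9 kJ/mol

A (eclipsed): tBu(0°)/Ph(0°) eclipsed 23.0; OCH3(120°)/CHO(120°) eclipsed 11.3; Cl(240°)/F(240°) eclipsed 6.5 → 40.8 kJ/mol.
C (eclipsed): tBu(0°)/CHO(0°) eclipsed 15.8; OCH3(120°)/F(120°) eclipsed 7.5; Cl(240°)/Ph(240°) eclipsed 10.6 → 33.9 kJ/mol.
E(A) − E(C) = 40.8 − 33.9 = +6.9 kJ/mol.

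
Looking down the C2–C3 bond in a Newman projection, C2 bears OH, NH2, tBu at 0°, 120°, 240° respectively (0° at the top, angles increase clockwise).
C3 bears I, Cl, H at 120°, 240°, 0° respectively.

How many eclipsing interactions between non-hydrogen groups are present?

2

Non-H eclipsing pairs: NH2(120°)/I(120°); tBu(240°)/Cl(240°) — 2 interactions.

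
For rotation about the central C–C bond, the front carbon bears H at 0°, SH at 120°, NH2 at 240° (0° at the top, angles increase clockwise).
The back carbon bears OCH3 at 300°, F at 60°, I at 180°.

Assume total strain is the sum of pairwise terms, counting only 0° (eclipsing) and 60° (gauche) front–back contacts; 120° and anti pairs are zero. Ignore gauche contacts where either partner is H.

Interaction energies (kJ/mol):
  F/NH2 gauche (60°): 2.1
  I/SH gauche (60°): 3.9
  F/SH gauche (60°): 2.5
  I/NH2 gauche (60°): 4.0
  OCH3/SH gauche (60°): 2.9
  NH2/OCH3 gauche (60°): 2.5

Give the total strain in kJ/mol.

This conformer (staggered): SH(120°)/F(60°) gauche 2.5; SH(120°)/I(180°) gauche 3.9; NH2(240°)/OCH3(300°) gauche 2.5; NH2(240°)/I(180°) gauche 4.0 → 12.9 kJ/mol.

12.9 kJ/mol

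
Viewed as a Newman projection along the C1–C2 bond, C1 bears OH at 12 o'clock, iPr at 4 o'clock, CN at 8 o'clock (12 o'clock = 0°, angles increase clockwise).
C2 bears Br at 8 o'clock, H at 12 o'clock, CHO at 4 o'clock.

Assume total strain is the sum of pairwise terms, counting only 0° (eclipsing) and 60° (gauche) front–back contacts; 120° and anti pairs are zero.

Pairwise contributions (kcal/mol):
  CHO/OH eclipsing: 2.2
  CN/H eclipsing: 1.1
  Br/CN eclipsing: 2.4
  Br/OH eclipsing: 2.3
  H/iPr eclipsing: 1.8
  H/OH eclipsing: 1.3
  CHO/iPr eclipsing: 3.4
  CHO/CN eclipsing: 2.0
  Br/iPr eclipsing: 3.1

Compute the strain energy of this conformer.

This conformer (eclipsed): OH–H eclipsed, iPr–CHO eclipsed, CN–Br eclipsed; 1.3 + 3.4 + 2.4 = 7.1 kcal/mol.

7.1 kcal/mol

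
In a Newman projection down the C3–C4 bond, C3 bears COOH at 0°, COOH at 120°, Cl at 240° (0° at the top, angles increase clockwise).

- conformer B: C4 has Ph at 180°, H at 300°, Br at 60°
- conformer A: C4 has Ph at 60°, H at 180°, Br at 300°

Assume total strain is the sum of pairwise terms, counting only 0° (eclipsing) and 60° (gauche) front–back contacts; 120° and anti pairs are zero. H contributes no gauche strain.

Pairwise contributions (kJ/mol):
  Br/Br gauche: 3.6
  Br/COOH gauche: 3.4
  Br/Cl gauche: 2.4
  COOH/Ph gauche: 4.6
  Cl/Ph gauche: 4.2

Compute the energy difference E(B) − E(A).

+0.6 kJ/mol

B (staggered): COOH(0°)/Br(60°) gauche 3.4; COOH(120°)/Ph(180°) gauche 4.6; COOH(120°)/Br(60°) gauche 3.4; Cl(240°)/Ph(180°) gauche 4.2 → 15.6 kJ/mol.
A (staggered): COOH(0°)/Ph(60°) gauche 4.6; COOH(0°)/Br(300°) gauche 3.4; COOH(120°)/Ph(60°) gauche 4.6; Cl(240°)/Br(300°) gauche 2.4 → 15.0 kJ/mol.
E(B) − E(A) = 15.6 − 15.0 = +0.6 kJ/mol.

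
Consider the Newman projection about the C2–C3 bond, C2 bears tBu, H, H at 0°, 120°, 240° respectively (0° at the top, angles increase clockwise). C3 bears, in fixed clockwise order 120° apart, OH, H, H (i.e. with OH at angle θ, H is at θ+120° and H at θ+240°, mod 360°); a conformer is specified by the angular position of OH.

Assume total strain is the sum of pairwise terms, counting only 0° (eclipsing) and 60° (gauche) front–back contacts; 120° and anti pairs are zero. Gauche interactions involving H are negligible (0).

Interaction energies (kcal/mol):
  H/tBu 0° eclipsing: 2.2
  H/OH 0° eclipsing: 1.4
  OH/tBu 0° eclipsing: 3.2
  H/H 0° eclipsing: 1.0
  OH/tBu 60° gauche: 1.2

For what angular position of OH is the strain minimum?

OH at 0° (eclipsed): tBu–OH eclipsed, H–H eclipsed, H–H eclipsed; 3.2 + 1.0 + 1.0 = 5.2 kcal/mol.
OH at 60° (staggered): tBu–OH gauche; 1.2 = 1.2 kcal/mol.
OH at 120° (eclipsed): tBu–H eclipsed, H–OH eclipsed, H–H eclipsed; 2.2 + 1.4 + 1.0 = 4.6 kcal/mol.
OH at 180° (staggered): no non-H gauche contacts → 0.0 kcal/mol.
OH at 240° (eclipsed): tBu–H eclipsed, H–H eclipsed, H–OH eclipsed; 2.2 + 1.0 + 1.4 = 4.6 kcal/mol.
OH at 300° (staggered): tBu–OH gauche; 1.2 = 1.2 kcal/mol.
The minimum (0.0 kcal/mol) occurs with OH at 180°.

180°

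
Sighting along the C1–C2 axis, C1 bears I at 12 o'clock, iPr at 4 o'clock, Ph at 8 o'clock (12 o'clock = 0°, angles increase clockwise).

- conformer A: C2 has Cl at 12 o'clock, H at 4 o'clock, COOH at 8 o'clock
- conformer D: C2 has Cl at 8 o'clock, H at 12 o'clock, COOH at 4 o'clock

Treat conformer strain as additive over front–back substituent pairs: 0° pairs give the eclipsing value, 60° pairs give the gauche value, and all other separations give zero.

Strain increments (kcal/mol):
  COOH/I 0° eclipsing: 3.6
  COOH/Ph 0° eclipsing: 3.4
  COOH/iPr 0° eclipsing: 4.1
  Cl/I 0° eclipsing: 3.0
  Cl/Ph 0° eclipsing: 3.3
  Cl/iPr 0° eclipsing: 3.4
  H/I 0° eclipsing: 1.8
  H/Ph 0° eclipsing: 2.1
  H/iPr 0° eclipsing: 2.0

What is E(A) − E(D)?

-0.8 kcal/mol

A (eclipsed): I–Cl eclipsed, iPr–H eclipsed, Ph–COOH eclipsed; 3.0 + 2.0 + 3.4 = 8.4 kcal/mol.
D (eclipsed): I–H eclipsed, iPr–COOH eclipsed, Ph–Cl eclipsed; 1.8 + 4.1 + 3.3 = 9.2 kcal/mol.
E(A) − E(D) = 8.4 − 9.2 = -0.8 kcal/mol.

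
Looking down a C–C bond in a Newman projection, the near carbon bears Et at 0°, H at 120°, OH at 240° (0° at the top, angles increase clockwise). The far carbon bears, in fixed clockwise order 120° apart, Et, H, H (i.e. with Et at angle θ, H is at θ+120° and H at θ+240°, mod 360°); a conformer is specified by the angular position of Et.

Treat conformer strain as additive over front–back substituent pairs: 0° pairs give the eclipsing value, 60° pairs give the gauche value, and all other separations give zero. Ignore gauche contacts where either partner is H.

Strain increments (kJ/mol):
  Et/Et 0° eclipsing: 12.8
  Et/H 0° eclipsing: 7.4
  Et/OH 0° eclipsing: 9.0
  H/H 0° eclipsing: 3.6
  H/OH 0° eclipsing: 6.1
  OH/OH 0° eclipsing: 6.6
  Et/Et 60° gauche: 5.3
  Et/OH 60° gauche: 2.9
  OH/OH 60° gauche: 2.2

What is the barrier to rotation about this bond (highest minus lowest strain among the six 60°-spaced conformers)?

19.6 kJ/mol

Et at 0° (eclipsed): Et(0°)/Et(0°) eclipsed 12.8; H(120°)/H(120°) eclipsed 3.6; OH(240°)/H(240°) eclipsed 6.1 → 22.5 kJ/mol.
Et at 60° (staggered): Et(0°)/Et(60°) gauche 5.3 → 5.3 kJ/mol.
Et at 120° (eclipsed): Et(0°)/H(0°) eclipsed 7.4; H(120°)/Et(120°) eclipsed 7.4; OH(240°)/H(240°) eclipsed 6.1 → 20.9 kJ/mol.
Et at 180° (staggered): OH(240°)/Et(180°) gauche 2.9 → 2.9 kJ/mol.
Et at 240° (eclipsed): Et(0°)/H(0°) eclipsed 7.4; H(120°)/H(120°) eclipsed 3.6; OH(240°)/Et(240°) eclipsed 9.0 → 20.0 kJ/mol.
Et at 300° (staggered): Et(0°)/Et(300°) gauche 5.3; OH(240°)/Et(300°) gauche 2.9 → 8.2 kJ/mol.
Max at 0° (22.5 kJ/mol), min at 180° (2.9 kJ/mol); barrier = 19.6 kJ/mol.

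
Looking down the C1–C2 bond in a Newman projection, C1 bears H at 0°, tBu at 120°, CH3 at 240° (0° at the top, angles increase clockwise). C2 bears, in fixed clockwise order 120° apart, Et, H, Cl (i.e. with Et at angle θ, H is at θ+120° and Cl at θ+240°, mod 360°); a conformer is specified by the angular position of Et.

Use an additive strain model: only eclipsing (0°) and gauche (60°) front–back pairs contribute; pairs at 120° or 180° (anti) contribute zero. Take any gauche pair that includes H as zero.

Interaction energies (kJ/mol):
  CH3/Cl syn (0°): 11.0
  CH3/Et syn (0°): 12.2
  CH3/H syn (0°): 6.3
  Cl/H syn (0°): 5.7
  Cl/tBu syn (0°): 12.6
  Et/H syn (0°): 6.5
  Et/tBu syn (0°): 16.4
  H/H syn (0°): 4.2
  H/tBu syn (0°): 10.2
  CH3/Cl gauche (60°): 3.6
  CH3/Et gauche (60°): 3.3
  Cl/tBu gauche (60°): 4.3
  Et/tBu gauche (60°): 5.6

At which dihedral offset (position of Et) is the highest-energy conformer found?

240°

Et at 0° (eclipsed): H–Et eclipsed, tBu–H eclipsed, CH3–Cl eclipsed; 6.5 + 10.2 + 11.0 = 27.7 kJ/mol.
Et at 60° (staggered): tBu–Et gauche, CH3–Cl gauche; 5.6 + 3.6 = 9.2 kJ/mol.
Et at 120° (eclipsed): H–Cl eclipsed, tBu–Et eclipsed, CH3–H eclipsed; 5.7 + 16.4 + 6.3 = 28.4 kJ/mol.
Et at 180° (staggered): tBu–Et gauche, tBu–Cl gauche, CH3–Et gauche; 5.6 + 4.3 + 3.3 = 13.2 kJ/mol.
Et at 240° (eclipsed): H–H eclipsed, tBu–Cl eclipsed, CH3–Et eclipsed; 4.2 + 12.6 + 12.2 = 29.0 kJ/mol.
Et at 300° (staggered): tBu–Cl gauche, CH3–Et gauche, CH3–Cl gauche; 4.3 + 3.3 + 3.6 = 11.2 kJ/mol.
The maximum (29.0 kJ/mol) occurs with Et at 240°.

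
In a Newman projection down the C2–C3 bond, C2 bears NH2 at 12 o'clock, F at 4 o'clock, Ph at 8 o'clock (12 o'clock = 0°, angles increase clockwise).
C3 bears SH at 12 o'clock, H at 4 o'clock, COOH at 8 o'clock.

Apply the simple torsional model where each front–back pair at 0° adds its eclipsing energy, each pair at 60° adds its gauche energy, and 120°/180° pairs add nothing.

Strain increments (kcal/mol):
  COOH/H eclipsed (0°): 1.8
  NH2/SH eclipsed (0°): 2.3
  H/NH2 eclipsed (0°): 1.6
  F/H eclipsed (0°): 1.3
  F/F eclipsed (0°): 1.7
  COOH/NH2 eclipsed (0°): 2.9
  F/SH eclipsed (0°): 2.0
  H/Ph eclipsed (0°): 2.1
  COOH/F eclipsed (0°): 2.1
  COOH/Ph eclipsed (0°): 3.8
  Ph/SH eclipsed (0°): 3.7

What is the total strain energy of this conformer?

7.4 kcal/mol

This conformer (eclipsed): NH2(0°)/SH(0°) eclipsed 2.3; F(120°)/H(120°) eclipsed 1.3; Ph(240°)/COOH(240°) eclipsed 3.8 → 7.4 kcal/mol.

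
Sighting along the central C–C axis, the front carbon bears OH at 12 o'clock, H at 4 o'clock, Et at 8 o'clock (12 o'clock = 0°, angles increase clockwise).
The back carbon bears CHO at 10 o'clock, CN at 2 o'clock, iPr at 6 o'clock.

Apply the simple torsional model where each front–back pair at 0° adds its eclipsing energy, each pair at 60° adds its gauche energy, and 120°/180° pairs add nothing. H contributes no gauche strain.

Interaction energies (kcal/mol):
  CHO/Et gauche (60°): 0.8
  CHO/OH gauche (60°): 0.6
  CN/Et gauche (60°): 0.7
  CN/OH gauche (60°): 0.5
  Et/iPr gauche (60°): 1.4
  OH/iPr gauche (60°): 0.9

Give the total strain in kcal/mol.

This conformer (staggered): OH(0°)/CHO(300°) gauche 0.6; OH(0°)/CN(60°) gauche 0.5; Et(240°)/CHO(300°) gauche 0.8; Et(240°)/iPr(180°) gauche 1.4 → 3.3 kcal/mol.

3.3 kcal/mol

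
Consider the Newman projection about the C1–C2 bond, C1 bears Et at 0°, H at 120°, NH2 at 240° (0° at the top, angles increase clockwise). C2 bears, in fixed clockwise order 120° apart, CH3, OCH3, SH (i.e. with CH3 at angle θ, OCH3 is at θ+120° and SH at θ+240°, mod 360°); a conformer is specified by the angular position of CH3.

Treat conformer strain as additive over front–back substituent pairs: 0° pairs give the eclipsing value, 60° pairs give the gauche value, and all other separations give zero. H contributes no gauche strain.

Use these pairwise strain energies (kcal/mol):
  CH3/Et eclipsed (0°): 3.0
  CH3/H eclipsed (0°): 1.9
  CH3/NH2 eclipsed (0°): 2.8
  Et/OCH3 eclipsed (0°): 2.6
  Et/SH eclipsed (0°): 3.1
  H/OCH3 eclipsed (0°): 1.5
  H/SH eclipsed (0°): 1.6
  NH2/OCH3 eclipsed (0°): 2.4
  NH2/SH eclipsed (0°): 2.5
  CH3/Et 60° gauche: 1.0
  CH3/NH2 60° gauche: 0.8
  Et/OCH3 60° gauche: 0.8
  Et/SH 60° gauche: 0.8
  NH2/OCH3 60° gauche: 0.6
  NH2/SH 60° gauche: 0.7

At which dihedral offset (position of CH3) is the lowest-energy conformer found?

180°

CH3 at 0° (eclipsed): Et(0°)/CH3(0°) eclipsed 3.0; H(120°)/OCH3(120°) eclipsed 1.5; NH2(240°)/SH(240°) eclipsed 2.5 → 7.0 kcal/mol.
CH3 at 60° (staggered): Et(0°)/CH3(60°) gauche 1.0; Et(0°)/SH(300°) gauche 0.8; NH2(240°)/OCH3(180°) gauche 0.6; NH2(240°)/SH(300°) gauche 0.7 → 3.1 kcal/mol.
CH3 at 120° (eclipsed): Et(0°)/SH(0°) eclipsed 3.1; H(120°)/CH3(120°) eclipsed 1.9; NH2(240°)/OCH3(240°) eclipsed 2.4 → 7.4 kcal/mol.
CH3 at 180° (staggered): Et(0°)/OCH3(300°) gauche 0.8; Et(0°)/SH(60°) gauche 0.8; NH2(240°)/CH3(180°) gauche 0.8; NH2(240°)/OCH3(300°) gauche 0.6 → 3.0 kcal/mol.
CH3 at 240° (eclipsed): Et(0°)/OCH3(0°) eclipsed 2.6; H(120°)/SH(120°) eclipsed 1.6; NH2(240°)/CH3(240°) eclipsed 2.8 → 7.0 kcal/mol.
CH3 at 300° (staggered): Et(0°)/CH3(300°) gauche 1.0; Et(0°)/OCH3(60°) gauche 0.8; NH2(240°)/CH3(300°) gauche 0.8; NH2(240°)/SH(180°) gauche 0.7 → 3.3 kcal/mol.
The minimum (3.0 kcal/mol) occurs with CH3 at 180°.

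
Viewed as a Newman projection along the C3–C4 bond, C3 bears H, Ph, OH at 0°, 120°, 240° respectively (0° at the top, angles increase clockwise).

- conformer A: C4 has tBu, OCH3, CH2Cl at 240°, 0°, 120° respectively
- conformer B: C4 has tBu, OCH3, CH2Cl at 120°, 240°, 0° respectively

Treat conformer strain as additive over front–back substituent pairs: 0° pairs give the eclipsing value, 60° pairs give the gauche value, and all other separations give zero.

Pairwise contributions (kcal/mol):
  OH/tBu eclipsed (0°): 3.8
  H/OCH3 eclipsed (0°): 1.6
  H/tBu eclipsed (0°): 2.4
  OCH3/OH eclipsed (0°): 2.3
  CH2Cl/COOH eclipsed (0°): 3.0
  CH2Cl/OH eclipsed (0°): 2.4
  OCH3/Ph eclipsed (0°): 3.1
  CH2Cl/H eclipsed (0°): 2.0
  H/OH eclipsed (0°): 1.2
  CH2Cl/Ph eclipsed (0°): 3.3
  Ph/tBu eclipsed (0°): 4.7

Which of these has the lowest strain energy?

A

A (eclipsed): H–OCH3 eclipsed, Ph–CH2Cl eclipsed, OH–tBu eclipsed; 1.6 + 3.3 + 3.8 = 8.7 kcal/mol.
B (eclipsed): H–CH2Cl eclipsed, Ph–tBu eclipsed, OH–OCH3 eclipsed; 2.0 + 4.7 + 2.3 = 9.0 kcal/mol.
A has the lowest total (8.7 kcal/mol).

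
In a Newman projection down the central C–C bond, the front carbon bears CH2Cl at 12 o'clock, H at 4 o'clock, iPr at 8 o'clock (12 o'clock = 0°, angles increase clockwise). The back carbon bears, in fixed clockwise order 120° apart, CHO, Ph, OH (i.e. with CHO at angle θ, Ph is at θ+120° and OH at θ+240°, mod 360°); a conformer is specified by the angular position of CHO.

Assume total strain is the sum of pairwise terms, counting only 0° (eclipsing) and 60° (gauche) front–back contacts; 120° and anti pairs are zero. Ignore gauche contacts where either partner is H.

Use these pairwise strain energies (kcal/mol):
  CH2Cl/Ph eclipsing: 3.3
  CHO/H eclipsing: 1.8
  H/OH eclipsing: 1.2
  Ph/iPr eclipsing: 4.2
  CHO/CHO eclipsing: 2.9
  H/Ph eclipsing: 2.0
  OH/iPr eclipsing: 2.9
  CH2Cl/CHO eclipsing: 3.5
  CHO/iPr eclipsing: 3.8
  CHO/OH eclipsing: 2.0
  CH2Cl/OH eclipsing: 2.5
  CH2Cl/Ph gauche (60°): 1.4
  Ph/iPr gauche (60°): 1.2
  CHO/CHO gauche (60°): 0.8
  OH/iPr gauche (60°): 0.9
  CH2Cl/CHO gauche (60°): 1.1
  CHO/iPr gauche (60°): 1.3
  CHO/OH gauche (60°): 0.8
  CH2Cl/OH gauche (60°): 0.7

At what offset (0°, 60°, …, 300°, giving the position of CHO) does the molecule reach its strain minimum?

60°

CHO at 0° (eclipsed): CH2Cl(0°)/CHO(0°) eclipsed 3.5; H(120°)/Ph(120°) eclipsed 2.0; iPr(240°)/OH(240°) eclipsed 2.9 → 8.4 kcal/mol.
CHO at 60° (staggered): CH2Cl(0°)/CHO(60°) gauche 1.1; CH2Cl(0°)/OH(300°) gauche 0.7; iPr(240°)/Ph(180°) gauche 1.2; iPr(240°)/OH(300°) gauche 0.9 → 3.9 kcal/mol.
CHO at 120° (eclipsed): CH2Cl(0°)/OH(0°) eclipsed 2.5; H(120°)/CHO(120°) eclipsed 1.8; iPr(240°)/Ph(240°) eclipsed 4.2 → 8.5 kcal/mol.
CHO at 180° (staggered): CH2Cl(0°)/Ph(300°) gauche 1.4; CH2Cl(0°)/OH(60°) gauche 0.7; iPr(240°)/CHO(180°) gauche 1.3; iPr(240°)/Ph(300°) gauche 1.2 → 4.6 kcal/mol.
CHO at 240° (eclipsed): CH2Cl(0°)/Ph(0°) eclipsed 3.3; H(120°)/OH(120°) eclipsed 1.2; iPr(240°)/CHO(240°) eclipsed 3.8 → 8.3 kcal/mol.
CHO at 300° (staggered): CH2Cl(0°)/CHO(300°) gauche 1.1; CH2Cl(0°)/Ph(60°) gauche 1.4; iPr(240°)/CHO(300°) gauche 1.3; iPr(240°)/OH(180°) gauche 0.9 → 4.7 kcal/mol.
The minimum (3.9 kcal/mol) occurs with CHO at 60°.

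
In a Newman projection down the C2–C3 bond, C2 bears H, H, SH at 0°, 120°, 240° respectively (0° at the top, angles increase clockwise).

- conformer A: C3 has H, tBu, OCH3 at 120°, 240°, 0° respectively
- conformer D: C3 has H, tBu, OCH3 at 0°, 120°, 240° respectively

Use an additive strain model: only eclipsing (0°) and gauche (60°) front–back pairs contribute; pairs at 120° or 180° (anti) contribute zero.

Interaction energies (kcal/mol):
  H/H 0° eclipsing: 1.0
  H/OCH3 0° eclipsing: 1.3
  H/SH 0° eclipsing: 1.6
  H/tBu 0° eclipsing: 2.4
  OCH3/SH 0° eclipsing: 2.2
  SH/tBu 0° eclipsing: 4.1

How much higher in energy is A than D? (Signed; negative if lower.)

A (eclipsed): H(0°)/OCH3(0°) eclipsed 1.3; H(120°)/H(120°) eclipsed 1.0; SH(240°)/tBu(240°) eclipsed 4.1 → 6.4 kcal/mol.
D (eclipsed): H(0°)/H(0°) eclipsed 1.0; H(120°)/tBu(120°) eclipsed 2.4; SH(240°)/OCH3(240°) eclipsed 2.2 → 5.6 kcal/mol.
E(A) − E(D) = 6.4 − 5.6 = +0.8 kcal/mol.

+0.8 kcal/mol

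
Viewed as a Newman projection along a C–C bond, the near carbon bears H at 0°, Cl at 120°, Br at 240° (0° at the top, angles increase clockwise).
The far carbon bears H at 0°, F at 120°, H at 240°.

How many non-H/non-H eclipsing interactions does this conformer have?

1

Non-H eclipsing pairs: Cl(120°)/F(120°) — 1 interaction.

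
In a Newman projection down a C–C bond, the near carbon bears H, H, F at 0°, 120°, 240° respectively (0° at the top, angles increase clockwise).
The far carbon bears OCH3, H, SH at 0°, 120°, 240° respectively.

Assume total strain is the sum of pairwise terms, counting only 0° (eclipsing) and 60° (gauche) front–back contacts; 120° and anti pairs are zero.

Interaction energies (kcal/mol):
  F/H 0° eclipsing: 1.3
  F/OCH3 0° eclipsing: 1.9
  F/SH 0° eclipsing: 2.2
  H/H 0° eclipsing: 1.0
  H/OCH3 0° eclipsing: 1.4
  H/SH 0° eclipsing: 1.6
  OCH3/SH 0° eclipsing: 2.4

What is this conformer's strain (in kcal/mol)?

4.6 kcal/mol

This conformer (eclipsed): H–OCH3 eclipsed, H–H eclipsed, F–SH eclipsed; 1.4 + 1.0 + 2.2 = 4.6 kcal/mol.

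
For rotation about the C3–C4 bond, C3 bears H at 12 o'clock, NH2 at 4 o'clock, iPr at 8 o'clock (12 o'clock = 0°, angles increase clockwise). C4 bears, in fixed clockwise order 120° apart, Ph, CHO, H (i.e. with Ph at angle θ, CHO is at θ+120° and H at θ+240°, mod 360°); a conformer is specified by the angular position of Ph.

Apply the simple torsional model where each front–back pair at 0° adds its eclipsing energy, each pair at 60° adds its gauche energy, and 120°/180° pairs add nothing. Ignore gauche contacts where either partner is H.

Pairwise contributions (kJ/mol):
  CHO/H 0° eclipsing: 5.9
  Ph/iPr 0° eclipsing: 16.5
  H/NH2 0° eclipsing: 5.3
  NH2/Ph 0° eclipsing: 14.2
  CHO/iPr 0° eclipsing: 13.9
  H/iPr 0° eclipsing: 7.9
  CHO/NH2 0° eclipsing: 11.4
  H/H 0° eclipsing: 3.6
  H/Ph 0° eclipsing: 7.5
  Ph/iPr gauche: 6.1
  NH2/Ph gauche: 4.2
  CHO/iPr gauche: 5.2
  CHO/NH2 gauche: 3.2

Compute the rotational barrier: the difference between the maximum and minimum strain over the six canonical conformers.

Ph at 0° (eclipsed): H–Ph eclipsed, NH2–CHO eclipsed, iPr–H eclipsed; 7.5 + 11.4 + 7.9 = 26.8 kJ/mol.
Ph at 60° (staggered): NH2–Ph gauche, NH2–CHO gauche, iPr–CHO gauche; 4.2 + 3.2 + 5.2 = 12.6 kJ/mol.
Ph at 120° (eclipsed): H–H eclipsed, NH2–Ph eclipsed, iPr–CHO eclipsed; 3.6 + 14.2 + 13.9 = 31.7 kJ/mol.
Ph at 180° (staggered): NH2–Ph gauche, iPr–Ph gauche, iPr–CHO gauche; 4.2 + 6.1 + 5.2 = 15.5 kJ/mol.
Ph at 240° (eclipsed): H–CHO eclipsed, NH2–H eclipsed, iPr–Ph eclipsed; 5.9 + 5.3 + 16.5 = 27.7 kJ/mol.
Ph at 300° (staggered): NH2–CHO gauche, iPr–Ph gauche; 3.2 + 6.1 = 9.3 kJ/mol.
Max at 120° (31.7 kJ/mol), min at 300° (9.3 kJ/mol); barrier = 22.4 kJ/mol.

22.4 kJ/mol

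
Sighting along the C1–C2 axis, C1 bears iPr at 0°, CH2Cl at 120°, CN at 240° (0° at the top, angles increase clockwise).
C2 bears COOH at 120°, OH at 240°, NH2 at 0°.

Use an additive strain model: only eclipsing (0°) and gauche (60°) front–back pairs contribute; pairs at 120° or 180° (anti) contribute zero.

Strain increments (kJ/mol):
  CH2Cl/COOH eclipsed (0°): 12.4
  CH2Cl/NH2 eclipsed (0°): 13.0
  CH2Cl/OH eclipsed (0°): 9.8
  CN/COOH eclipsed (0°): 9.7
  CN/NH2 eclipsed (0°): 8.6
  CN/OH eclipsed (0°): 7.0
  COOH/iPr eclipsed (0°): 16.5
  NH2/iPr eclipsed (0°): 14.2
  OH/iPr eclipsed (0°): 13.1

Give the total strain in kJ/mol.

33.6 kJ/mol

This conformer (eclipsed): iPr(0°)/NH2(0°) eclipsed 14.2; CH2Cl(120°)/COOH(120°) eclipsed 12.4; CN(240°)/OH(240°) eclipsed 7.0 → 33.6 kJ/mol.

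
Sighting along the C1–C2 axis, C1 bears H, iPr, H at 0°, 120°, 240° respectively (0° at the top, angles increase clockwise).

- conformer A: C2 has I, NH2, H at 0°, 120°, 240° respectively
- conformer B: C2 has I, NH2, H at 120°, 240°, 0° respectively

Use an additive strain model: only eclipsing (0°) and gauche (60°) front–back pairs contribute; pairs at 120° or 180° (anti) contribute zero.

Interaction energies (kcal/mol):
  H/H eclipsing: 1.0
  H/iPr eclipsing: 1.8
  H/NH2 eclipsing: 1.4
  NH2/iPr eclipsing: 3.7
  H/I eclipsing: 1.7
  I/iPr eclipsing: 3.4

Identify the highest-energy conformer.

A (eclipsed): H–I eclipsed, iPr–NH2 eclipsed, H–H eclipsed; 1.7 + 3.7 + 1.0 = 6.4 kcal/mol.
B (eclipsed): H–H eclipsed, iPr–I eclipsed, H–NH2 eclipsed; 1.0 + 3.4 + 1.4 = 5.8 kcal/mol.
A has the highest total (6.4 kcal/mol).

A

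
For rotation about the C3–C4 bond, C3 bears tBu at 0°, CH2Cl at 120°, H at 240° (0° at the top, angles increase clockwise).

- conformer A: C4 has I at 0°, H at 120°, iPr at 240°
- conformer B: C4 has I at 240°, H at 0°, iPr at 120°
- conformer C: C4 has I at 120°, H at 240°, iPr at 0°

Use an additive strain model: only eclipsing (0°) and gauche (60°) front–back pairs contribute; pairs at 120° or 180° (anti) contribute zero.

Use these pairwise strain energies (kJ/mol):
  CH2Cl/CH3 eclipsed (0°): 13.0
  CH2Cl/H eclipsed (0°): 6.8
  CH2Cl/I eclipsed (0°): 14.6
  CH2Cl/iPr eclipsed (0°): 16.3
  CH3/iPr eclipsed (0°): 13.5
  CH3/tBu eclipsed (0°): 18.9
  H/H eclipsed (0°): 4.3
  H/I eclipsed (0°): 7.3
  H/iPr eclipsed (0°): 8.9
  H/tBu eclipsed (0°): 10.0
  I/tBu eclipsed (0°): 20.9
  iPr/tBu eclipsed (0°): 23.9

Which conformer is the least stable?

A is eclipsed. tBu at 0° is eclipsed with I at 0° (20.9); CH2Cl at 120° is eclipsed with H at 120° (6.8); H at 240° is eclipsed with iPr at 240° (8.9). Total 36.6 kJ/mol.
B is eclipsed. tBu at 0° is eclipsed with H at 0° (10.0); CH2Cl at 120° is eclipsed with iPr at 120° (16.3); H at 240° is eclipsed with I at 240° (7.3). Total 33.6 kJ/mol.
C is eclipsed. tBu at 0° is eclipsed with iPr at 0° (23.9); CH2Cl at 120° is eclipsed with I at 120° (14.6); H at 240° is eclipsed with H at 240° (4.3). Total 42.8 kJ/mol.
C has the highest total (42.8 kJ/mol).

C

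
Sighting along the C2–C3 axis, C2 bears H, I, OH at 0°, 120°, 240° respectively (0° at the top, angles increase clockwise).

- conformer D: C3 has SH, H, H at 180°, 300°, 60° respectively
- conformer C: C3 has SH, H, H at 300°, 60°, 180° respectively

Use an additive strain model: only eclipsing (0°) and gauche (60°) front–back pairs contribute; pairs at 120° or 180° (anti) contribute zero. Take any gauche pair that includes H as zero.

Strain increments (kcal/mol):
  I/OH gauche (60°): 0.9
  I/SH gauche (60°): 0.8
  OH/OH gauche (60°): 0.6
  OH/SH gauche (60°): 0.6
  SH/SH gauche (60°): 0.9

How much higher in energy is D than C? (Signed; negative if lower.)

+0.8 kcal/mol

D is staggered. I at 120° is gauche with SH at 180° (0.8); OH at 240° is gauche with SH at 180° (0.6). Total 1.4 kcal/mol.
C is staggered. OH at 240° is gauche with SH at 300° (0.6). Total 0.6 kcal/mol.
E(D) − E(C) = 1.4 − 0.6 = +0.8 kcal/mol.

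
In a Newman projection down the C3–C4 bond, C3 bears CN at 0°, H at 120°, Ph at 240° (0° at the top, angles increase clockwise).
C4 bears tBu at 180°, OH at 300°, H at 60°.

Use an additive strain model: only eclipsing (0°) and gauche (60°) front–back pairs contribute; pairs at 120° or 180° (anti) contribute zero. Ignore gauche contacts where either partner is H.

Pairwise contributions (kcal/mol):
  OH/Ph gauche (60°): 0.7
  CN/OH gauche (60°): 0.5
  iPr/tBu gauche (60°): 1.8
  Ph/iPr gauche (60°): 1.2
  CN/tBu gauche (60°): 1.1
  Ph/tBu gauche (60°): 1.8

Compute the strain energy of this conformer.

3.0 kcal/mol

This conformer (staggered): CN–OH gauche, Ph–tBu gauche, Ph–OH gauche; 0.5 + 1.8 + 0.7 = 3.0 kcal/mol.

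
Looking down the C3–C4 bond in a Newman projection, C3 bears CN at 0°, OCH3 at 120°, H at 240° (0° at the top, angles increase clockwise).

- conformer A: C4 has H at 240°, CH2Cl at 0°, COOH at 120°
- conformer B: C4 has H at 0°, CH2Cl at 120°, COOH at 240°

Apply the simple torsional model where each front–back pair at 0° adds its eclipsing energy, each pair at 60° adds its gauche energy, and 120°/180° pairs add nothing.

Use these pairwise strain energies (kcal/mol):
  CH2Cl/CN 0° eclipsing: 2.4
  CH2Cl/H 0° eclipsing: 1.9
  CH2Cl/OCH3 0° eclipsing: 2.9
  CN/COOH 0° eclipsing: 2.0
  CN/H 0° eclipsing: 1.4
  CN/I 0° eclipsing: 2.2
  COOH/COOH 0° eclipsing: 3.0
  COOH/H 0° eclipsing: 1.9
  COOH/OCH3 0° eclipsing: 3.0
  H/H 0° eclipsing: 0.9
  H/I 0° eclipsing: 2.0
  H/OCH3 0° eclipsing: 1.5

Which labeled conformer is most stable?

A (eclipsed): CN(0°)/CH2Cl(0°) eclipsed 2.4; OCH3(120°)/COOH(120°) eclipsed 3.0; H(240°)/H(240°) eclipsed 0.9 → 6.3 kcal/mol.
B (eclipsed): CN(0°)/H(0°) eclipsed 1.4; OCH3(120°)/CH2Cl(120°) eclipsed 2.9; H(240°)/COOH(240°) eclipsed 1.9 → 6.2 kcal/mol.
B has the lowest total (6.2 kcal/mol).

B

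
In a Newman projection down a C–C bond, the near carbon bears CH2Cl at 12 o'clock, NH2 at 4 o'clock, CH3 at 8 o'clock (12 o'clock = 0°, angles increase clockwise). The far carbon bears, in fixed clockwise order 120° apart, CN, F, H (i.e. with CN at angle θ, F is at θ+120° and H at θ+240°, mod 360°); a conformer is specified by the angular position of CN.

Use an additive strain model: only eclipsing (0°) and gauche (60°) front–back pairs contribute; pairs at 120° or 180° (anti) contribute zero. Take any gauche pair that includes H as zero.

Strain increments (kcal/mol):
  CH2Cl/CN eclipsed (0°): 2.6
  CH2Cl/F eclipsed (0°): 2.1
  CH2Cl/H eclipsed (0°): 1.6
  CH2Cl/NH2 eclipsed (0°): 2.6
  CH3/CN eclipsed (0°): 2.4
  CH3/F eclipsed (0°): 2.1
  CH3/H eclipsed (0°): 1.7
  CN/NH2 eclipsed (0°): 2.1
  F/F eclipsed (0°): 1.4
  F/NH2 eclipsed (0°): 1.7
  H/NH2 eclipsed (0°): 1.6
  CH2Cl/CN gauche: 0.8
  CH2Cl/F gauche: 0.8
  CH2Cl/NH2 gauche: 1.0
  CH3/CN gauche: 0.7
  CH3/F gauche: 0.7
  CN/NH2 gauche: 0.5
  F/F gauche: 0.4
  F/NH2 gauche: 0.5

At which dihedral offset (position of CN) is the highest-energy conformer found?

CN at 0° (eclipsed): CH2Cl–CN eclipsed, NH2–F eclipsed, CH3–H eclipsed; 2.6 + 1.7 + 1.7 = 6.0 kcal/mol.
CN at 60° (staggered): CH2Cl–CN gauche, NH2–CN gauche, NH2–F gauche, CH3–F gauche; 0.8 + 0.5 + 0.5 + 0.7 = 2.5 kcal/mol.
CN at 120° (eclipsed): CH2Cl–H eclipsed, NH2–CN eclipsed, CH3–F eclipsed; 1.6 + 2.1 + 2.1 = 5.8 kcal/mol.
CN at 180° (staggered): CH2Cl–F gauche, NH2–CN gauche, CH3–CN gauche, CH3–F gauche; 0.8 + 0.5 + 0.7 + 0.7 = 2.7 kcal/mol.
CN at 240° (eclipsed): CH2Cl–F eclipsed, NH2–H eclipsed, CH3–CN eclipsed; 2.1 + 1.6 + 2.4 = 6.1 kcal/mol.
CN at 300° (staggered): CH2Cl–CN gauche, CH2Cl–F gauche, NH2–F gauche, CH3–CN gauche; 0.8 + 0.8 + 0.5 + 0.7 = 2.8 kcal/mol.
The maximum (6.1 kcal/mol) occurs with CN at 240°.

240°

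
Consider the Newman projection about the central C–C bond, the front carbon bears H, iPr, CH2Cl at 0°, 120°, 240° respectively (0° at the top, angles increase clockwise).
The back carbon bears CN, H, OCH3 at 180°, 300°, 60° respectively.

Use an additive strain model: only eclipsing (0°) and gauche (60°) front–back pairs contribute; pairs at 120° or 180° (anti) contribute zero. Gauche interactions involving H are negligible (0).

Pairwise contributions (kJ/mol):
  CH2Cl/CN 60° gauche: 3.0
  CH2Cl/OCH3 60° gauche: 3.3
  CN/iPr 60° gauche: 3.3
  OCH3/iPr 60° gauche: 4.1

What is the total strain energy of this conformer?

10.4 kJ/mol

This conformer (staggered): iPr–CN gauche, iPr–OCH3 gauche, CH2Cl–CN gauche; 3.3 + 4.1 + 3.0 = 10.4 kJ/mol.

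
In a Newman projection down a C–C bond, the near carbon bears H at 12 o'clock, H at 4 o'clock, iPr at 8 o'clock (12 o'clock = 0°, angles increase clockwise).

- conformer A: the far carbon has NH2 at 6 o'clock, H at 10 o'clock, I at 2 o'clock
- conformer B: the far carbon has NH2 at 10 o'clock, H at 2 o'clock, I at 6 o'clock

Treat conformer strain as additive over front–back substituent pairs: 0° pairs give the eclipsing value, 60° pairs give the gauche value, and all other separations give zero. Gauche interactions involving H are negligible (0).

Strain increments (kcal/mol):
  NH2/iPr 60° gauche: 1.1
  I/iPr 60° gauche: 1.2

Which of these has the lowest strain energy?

A (staggered): iPr–NH2 gauche; 1.1 = 1.1 kcal/mol.
B (staggered): iPr–NH2 gauche, iPr–I gauche; 1.1 + 1.2 = 2.3 kcal/mol.
A has the lowest total (1.1 kcal/mol).

A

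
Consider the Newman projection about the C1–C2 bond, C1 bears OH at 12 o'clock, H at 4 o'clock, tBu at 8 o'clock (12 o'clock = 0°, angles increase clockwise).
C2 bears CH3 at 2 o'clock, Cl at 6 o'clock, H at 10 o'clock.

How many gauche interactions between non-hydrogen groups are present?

Non-H gauche pairs: OH(0°)/CH3(60°); tBu(240°)/Cl(180°) — 2 interactions.

2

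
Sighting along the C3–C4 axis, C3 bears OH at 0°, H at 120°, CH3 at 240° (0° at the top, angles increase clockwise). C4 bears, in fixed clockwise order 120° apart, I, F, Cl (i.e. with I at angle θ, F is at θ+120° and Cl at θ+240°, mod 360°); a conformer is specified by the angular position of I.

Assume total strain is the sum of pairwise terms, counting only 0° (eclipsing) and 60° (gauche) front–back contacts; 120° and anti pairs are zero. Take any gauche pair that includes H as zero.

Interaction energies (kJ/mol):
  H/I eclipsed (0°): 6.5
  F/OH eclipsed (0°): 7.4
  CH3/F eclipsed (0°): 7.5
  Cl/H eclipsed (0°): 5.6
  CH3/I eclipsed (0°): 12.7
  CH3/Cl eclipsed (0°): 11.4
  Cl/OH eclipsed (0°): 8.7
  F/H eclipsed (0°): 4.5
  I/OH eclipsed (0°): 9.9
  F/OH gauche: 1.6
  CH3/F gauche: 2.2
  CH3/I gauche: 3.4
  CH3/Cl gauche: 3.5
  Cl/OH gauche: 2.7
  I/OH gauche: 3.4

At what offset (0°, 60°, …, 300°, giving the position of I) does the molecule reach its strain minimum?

I at 0° (eclipsed): OH–I eclipsed, H–F eclipsed, CH3–Cl eclipsed; 9.9 + 4.5 + 11.4 = 25.8 kJ/mol.
I at 60° (staggered): OH–I gauche, OH–Cl gauche, CH3–F gauche, CH3–Cl gauche; 3.4 + 2.7 + 2.2 + 3.5 = 11.8 kJ/mol.
I at 120° (eclipsed): OH–Cl eclipsed, H–I eclipsed, CH3–F eclipsed; 8.7 + 6.5 + 7.5 = 22.7 kJ/mol.
I at 180° (staggered): OH–F gauche, OH–Cl gauche, CH3–I gauche, CH3–F gauche; 1.6 + 2.7 + 3.4 + 2.2 = 9.9 kJ/mol.
I at 240° (eclipsed): OH–F eclipsed, H–Cl eclipsed, CH3–I eclipsed; 7.4 + 5.6 + 12.7 = 25.7 kJ/mol.
I at 300° (staggered): OH–I gauche, OH–F gauche, CH3–I gauche, CH3–Cl gauche; 3.4 + 1.6 + 3.4 + 3.5 = 11.9 kJ/mol.
The minimum (9.9 kJ/mol) occurs with I at 180°.

180°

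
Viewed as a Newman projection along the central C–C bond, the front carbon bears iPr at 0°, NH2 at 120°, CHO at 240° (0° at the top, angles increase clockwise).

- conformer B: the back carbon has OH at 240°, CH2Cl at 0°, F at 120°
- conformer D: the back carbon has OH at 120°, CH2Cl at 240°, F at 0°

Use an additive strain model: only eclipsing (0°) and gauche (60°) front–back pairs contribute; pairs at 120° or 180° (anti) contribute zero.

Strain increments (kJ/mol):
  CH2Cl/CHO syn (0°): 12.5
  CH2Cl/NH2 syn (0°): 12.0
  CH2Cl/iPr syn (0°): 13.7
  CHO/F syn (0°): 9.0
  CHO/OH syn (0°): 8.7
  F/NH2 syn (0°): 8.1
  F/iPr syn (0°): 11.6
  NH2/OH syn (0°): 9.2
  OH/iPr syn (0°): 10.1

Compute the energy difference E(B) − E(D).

B (eclipsed): iPr(0°)/CH2Cl(0°) eclipsed 13.7; NH2(120°)/F(120°) eclipsed 8.1; CHO(240°)/OH(240°) eclipsed 8.7 → 30.5 kJ/mol.
D (eclipsed): iPr(0°)/F(0°) eclipsed 11.6; NH2(120°)/OH(120°) eclipsed 9.2; CHO(240°)/CH2Cl(240°) eclipsed 12.5 → 33.3 kJ/mol.
E(B) − E(D) = 30.5 − 33.3 = -2.8 kJ/mol.

-2.8 kJ/mol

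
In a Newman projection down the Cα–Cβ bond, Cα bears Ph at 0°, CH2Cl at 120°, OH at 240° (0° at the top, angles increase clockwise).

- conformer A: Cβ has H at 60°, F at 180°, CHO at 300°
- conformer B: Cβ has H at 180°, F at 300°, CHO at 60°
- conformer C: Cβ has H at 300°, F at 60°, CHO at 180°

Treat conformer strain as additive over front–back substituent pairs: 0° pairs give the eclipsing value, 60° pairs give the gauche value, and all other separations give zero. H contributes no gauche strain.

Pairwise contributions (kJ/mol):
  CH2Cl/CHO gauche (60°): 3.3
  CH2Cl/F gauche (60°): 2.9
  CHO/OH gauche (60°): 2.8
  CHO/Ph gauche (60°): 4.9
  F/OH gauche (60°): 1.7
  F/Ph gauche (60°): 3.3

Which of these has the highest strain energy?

A (staggered): Ph(0°)/CHO(300°) gauche 4.9; CH2Cl(120°)/F(180°) gauche 2.9; OH(240°)/F(180°) gauche 1.7; OH(240°)/CHO(300°) gauche 2.8 → 12.3 kJ/mol.
B (staggered): Ph(0°)/F(300°) gauche 3.3; Ph(0°)/CHO(60°) gauche 4.9; CH2Cl(120°)/CHO(60°) gauche 3.3; OH(240°)/F(300°) gauche 1.7 → 13.2 kJ/mol.
C (staggered): Ph(0°)/F(60°) gauche 3.3; CH2Cl(120°)/F(60°) gauche 2.9; CH2Cl(120°)/CHO(180°) gauche 3.3; OH(240°)/CHO(180°) gauche 2.8 → 12.3 kJ/mol.
B has the highest total (13.2 kJ/mol).

B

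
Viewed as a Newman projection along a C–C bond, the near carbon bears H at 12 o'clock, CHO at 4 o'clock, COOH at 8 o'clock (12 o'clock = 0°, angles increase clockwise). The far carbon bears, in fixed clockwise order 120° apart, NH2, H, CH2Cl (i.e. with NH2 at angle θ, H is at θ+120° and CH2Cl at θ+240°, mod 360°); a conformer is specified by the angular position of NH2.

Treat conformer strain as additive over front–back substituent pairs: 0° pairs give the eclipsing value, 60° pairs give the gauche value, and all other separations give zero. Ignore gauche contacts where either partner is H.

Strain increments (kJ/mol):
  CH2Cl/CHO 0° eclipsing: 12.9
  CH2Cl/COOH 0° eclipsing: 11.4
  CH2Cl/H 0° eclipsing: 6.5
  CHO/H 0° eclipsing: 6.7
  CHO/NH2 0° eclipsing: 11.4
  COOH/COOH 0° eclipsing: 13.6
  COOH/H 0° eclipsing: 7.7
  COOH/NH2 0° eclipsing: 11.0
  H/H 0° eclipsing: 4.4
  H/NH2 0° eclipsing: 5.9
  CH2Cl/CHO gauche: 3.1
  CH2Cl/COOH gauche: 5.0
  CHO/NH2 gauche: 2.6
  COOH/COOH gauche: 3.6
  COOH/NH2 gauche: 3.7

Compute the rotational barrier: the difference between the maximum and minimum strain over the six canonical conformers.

NH2 at 0° is eclipsed. H at 0° is eclipsed with NH2 at 0° (5.9); CHO at 120° is eclipsed with H at 120° (6.7); COOH at 240° is eclipsed with CH2Cl at 240° (11.4). Total 24.0 kJ/mol.
NH2 at 60° is staggered. CHO at 120° is gauche with NH2 at 60° (2.6); COOH at 240° is gauche with CH2Cl at 300° (5.0). Total 7.6 kJ/mol.
NH2 at 120° is eclipsed. H at 0° is eclipsed with CH2Cl at 0° (6.5); CHO at 120° is eclipsed with NH2 at 120° (11.4); COOH at 240° is eclipsed with H at 240° (7.7). Total 25.6 kJ/mol.
NH2 at 180° is staggered. CHO at 120° is gauche with NH2 at 180° (2.6); CHO at 120° is gauche with CH2Cl at 60° (3.1); COOH at 240° is gauche with NH2 at 180° (3.7). Total 9.4 kJ/mol.
NH2 at 240° is eclipsed. H at 0° is eclipsed with H at 0° (4.4); CHO at 120° is eclipsed with CH2Cl at 120° (12.9); COOH at 240° is eclipsed with NH2 at 240° (11.0). Total 28.3 kJ/mol.
NH2 at 300° is staggered. CHO at 120° is gauche with CH2Cl at 180° (3.1); COOH at 240° is gauche with NH2 at 300° (3.7); COOH at 240° is gauche with CH2Cl at 180° (5.0). Total 11.8 kJ/mol.
Max at 240° (28.3 kJ/mol), min at 60° (7.6 kJ/mol); barrier = 20.7 kJ/mol.

20.7 kJ/mol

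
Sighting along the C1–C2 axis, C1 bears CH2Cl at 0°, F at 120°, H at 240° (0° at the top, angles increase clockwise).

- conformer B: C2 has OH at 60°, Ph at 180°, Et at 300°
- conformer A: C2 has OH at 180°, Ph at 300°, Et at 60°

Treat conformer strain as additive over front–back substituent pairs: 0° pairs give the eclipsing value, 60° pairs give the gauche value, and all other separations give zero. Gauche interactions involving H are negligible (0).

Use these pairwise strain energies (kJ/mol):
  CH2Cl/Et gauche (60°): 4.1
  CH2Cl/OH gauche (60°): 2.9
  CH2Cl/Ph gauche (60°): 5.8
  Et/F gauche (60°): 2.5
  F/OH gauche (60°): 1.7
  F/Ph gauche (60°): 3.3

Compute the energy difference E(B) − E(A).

B (staggered): CH2Cl–OH gauche, CH2Cl–Et gauche, F–OH gauche, F–Ph gauche; 2.9 + 4.1 + 1.7 + 3.3 = 12.0 kJ/mol.
A (staggered): CH2Cl–Ph gauche, CH2Cl–Et gauche, F–OH gauche, F–Et gauche; 5.8 + 4.1 + 1.7 + 2.5 = 14.1 kJ/mol.
E(B) − E(A) = 12.0 − 14.1 = -2.1 kJ/mol.

-2.1 kJ/mol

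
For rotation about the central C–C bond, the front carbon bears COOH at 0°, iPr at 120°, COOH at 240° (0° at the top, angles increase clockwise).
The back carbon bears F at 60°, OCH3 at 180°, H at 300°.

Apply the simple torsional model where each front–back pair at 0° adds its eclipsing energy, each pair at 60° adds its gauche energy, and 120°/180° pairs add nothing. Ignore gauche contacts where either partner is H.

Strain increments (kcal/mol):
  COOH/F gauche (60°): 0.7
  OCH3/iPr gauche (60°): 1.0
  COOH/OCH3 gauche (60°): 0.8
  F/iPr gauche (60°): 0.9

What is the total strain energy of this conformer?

3.4 kcal/mol

This conformer (staggered): COOH–F gauche, iPr–F gauche, iPr–OCH3 gauche, COOH–OCH3 gauche; 0.7 + 0.9 + 1.0 + 0.8 = 3.4 kcal/mol.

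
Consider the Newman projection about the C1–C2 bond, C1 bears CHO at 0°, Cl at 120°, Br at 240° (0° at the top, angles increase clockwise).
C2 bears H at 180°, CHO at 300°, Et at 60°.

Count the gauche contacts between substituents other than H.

4

Non-H gauche pairs: CHO(0°)/CHO(300°); CHO(0°)/Et(60°); Cl(120°)/Et(60°); Br(240°)/CHO(300°) — 4 interactions.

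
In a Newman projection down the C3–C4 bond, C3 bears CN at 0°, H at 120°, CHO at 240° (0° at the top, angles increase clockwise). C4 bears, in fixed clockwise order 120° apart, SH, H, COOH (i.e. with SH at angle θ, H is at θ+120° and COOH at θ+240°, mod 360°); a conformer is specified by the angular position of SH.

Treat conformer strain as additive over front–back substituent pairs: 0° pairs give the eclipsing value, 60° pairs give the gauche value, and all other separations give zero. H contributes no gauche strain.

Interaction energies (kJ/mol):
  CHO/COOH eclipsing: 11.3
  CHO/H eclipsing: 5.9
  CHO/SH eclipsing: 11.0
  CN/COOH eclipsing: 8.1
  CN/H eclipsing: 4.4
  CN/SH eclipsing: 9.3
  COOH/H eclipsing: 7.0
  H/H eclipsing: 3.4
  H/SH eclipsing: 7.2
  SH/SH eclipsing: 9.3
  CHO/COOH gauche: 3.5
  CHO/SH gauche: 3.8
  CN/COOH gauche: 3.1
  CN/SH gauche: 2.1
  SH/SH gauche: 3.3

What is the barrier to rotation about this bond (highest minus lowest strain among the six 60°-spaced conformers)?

17.1 kJ/mol

SH at 0° is eclipsed. CN at 0° is eclipsed with SH at 0° (9.3); H at 120° is eclipsed with H at 120° (3.4); CHO at 240° is eclipsed with COOH at 240° (11.3). Total 24.0 kJ/mol.
SH at 60° is staggered. CN at 0° is gauche with SH at 60° (2.1); CN at 0° is gauche with COOH at 300° (3.1); CHO at 240° is gauche with COOH at 300° (3.5). Total 8.7 kJ/mol.
SH at 120° is eclipsed. CN at 0° is eclipsed with COOH at 0° (8.1); H at 120° is eclipsed with SH at 120° (7.2); CHO at 240° is eclipsed with H at 240° (5.9). Total 21.2 kJ/mol.
SH at 180° is staggered. CN at 0° is gauche with COOH at 60° (3.1); CHO at 240° is gauche with SH at 180° (3.8). Total 6.9 kJ/mol.
SH at 240° is eclipsed. CN at 0° is eclipsed with H at 0° (4.4); H at 120° is eclipsed with COOH at 120° (7.0); CHO at 240° is eclipsed with SH at 240° (11.0). Total 22.4 kJ/mol.
SH at 300° is staggered. CN at 0° is gauche with SH at 300° (2.1); CHO at 240° is gauche with SH at 300° (3.8); CHO at 240° is gauche with COOH at 180° (3.5). Total 9.4 kJ/mol.
Max at 0° (24.0 kJ/mol), min at 180° (6.9 kJ/mol); barrier = 17.1 kJ/mol.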